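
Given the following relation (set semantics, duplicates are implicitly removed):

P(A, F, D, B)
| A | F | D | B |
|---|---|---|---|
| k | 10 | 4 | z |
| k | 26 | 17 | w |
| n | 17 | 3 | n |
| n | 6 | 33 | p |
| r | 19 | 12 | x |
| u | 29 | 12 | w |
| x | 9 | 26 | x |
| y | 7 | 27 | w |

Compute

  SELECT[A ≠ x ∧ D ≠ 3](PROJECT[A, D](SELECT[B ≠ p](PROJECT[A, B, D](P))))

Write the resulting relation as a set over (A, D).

{(k, 17), (k, 4), (r, 12), (u, 12), (y, 27)}

π[A, B, D]: project onto (A, B, D) → {(k, w, 17), (k, z, 4), (n, n, 3), (n, p, 33), (r, x, 12), (u, w, 12), (x, x, 26), (y, w, 27)}
Filtering on B ≠ p leaves {(k, w, 17), (k, z, 4), (n, n, 3), (r, x, 12), (u, w, 12), (x, x, 26), (y, w, 27)}.
π[A, D]: project onto (A, D) → {(k, 17), (k, 4), (n, 3), (r, 12), (u, 12), (x, 26), (y, 27)}
Filtering on A ≠ x ∧ D ≠ 3 leaves {(k, 17), (k, 4), (r, 12), (u, 12), (y, 27)}.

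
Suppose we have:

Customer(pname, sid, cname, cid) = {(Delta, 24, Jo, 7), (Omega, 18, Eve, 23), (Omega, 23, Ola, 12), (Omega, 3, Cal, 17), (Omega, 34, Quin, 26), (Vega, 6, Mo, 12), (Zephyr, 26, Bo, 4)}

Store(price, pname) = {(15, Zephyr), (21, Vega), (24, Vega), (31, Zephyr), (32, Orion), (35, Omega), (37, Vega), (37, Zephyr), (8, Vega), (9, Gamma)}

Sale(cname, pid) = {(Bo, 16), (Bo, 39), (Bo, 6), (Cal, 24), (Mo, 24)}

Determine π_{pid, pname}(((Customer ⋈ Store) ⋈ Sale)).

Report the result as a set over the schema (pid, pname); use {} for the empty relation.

{(16, Zephyr), (24, Omega), (24, Vega), (39, Zephyr), (6, Zephyr)}

Customer ⋈ Store (natural join on pname): {(Omega, 18, Eve, 23, 35), (Omega, 23, Ola, 12, 35), (Omega, 3, Cal, 17, 35), (Omega, 34, Quin, 26, 35), (Vega, 6, Mo, 12, 21), (Vega, 6, Mo, 12, 24), (Vega, 6, Mo, 12, 37), (Vega, 6, Mo, 12, 8), (Zephyr, 26, Bo, 4, 15), (Zephyr, 26, Bo, 4, 31), (Zephyr, 26, Bo, 4, 37)}
(Customer ⋈ Store) ⋈ Sale (natural join on cname): {(Omega, 3, Cal, 17, 35, 24), (Vega, 6, Mo, 12, 21, 24), (Vega, 6, Mo, 12, 24, 24), (Vega, 6, Mo, 12, 37, 24), (Vega, 6, Mo, 12, 8, 24), (Zephyr, 26, Bo, 4, 15, 16), (Zephyr, 26, Bo, 4, 15, 39), (Zephyr, 26, Bo, 4, 15, 6), (Zephyr, 26, Bo, 4, 31, 16), (Zephyr, 26, Bo, 4, 31, 39), (Zephyr, 26, Bo, 4, 31, 6), (Zephyr, 26, Bo, 4, 37, 16), (Zephyr, 26, Bo, 4, 37, 39), (Zephyr, 26, Bo, 4, 37, 6)}
Projecting to pid, pname (9 duplicate(s) eliminated): {(16, Zephyr), (24, Omega), (24, Vega), (39, Zephyr), (6, Zephyr)}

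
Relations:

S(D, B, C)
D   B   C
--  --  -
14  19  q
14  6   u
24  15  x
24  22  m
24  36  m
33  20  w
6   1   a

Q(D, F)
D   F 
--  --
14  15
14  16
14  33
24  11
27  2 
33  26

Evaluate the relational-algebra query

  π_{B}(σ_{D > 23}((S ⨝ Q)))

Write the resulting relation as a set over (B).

{15, 20, 22, 36}

Joining S and Q on D yields {(14, 19, q, 15), (14, 19, q, 16), (14, 19, q, 33), (14, 6, u, 15), (14, 6, u, 16), (14, 6, u, 33), (24, 15, x, 11), (24, 22, m, 11), (24, 36, m, 11), (33, 20, w, 26)}.
σ[D > 23]: keep tuples satisfying D > 23 → {(24, 15, x, 11), (24, 22, m, 11), (24, 36, m, 11), (33, 20, w, 26)}
π[B]: project onto (B) → {15, 20, 22, 36}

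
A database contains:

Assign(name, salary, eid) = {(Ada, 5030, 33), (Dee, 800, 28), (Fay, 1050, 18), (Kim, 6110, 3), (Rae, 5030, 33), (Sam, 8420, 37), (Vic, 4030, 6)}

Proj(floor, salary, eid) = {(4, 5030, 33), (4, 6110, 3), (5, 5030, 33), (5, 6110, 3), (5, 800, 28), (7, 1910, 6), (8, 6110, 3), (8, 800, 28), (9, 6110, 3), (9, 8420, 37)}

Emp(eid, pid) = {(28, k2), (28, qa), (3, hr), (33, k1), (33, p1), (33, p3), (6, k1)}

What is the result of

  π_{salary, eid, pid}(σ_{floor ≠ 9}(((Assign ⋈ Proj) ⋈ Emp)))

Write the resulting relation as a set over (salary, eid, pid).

{(5030, 33, k1), (5030, 33, p1), (5030, 33, p3), (6110, 3, hr), (800, 28, k2), (800, 28, qa)}

Joining Assign and Proj on salary, eid yields {(Ada, 5030, 33, 4), (Ada, 5030, 33, 5), (Dee, 800, 28, 5), (Dee, 800, 28, 8), (Kim, 6110, 3, 4), (Kim, 6110, 3, 5), (Kim, 6110, 3, 8), (Kim, 6110, 3, 9), (Rae, 5030, 33, 4), (Rae, 5030, 33, 5), (Sam, 8420, 37, 9)}.
Joining (Assign ⋈ Proj) and Emp on eid yields {(Ada, 5030, 33, 4, k1), (Ada, 5030, 33, 4, p1), (Ada, 5030, 33, 4, p3), (Ada, 5030, 33, 5, k1), (Ada, 5030, 33, 5, p1), (Ada, 5030, 33, 5, p3), (Dee, 800, 28, 5, k2), (Dee, 800, 28, 5, qa), (Dee, 800, 28, 8, k2), (Dee, 800, 28, 8, qa), (Kim, 6110, 3, 4, hr), (Kim, 6110, 3, 5, hr), (Kim, 6110, 3, 8, hr), (Kim, 6110, 3, 9, hr), (Rae, 5030, 33, 4, k1), (Rae, 5030, 33, 4, p1), (Rae, 5030, 33, 4, p3), (Rae, 5030, 33, 5, k1), (Rae, 5030, 33, 5, p1), (Rae, 5030, 33, 5, p3)}.
σ[floor ≠ 9]: keep tuples satisfying floor ≠ 9 → {(Ada, 5030, 33, 4, k1), (Ada, 5030, 33, 4, p1), (Ada, 5030, 33, 4, p3), (Ada, 5030, 33, 5, k1), (Ada, 5030, 33, 5, p1), (Ada, 5030, 33, 5, p3), (Dee, 800, 28, 5, k2), (Dee, 800, 28, 5, qa), (Dee, 800, 28, 8, k2), (Dee, 800, 28, 8, qa), (Kim, 6110, 3, 4, hr), (Kim, 6110, 3, 5, hr), (Kim, 6110, 3, 8, hr), (Rae, 5030, 33, 4, k1), (Rae, 5030, 33, 4, p1), (Rae, 5030, 33, 4, p3), (Rae, 5030, 33, 5, k1), (Rae, 5030, 33, 5, p1), (Rae, 5030, 33, 5, p3)}
π[salary, eid, pid]: project onto (salary, eid, pid) (13 duplicate(s) eliminated) → {(5030, 33, k1), (5030, 33, p1), (5030, 33, p3), (6110, 3, hr), (800, 28, k2), (800, 28, qa)}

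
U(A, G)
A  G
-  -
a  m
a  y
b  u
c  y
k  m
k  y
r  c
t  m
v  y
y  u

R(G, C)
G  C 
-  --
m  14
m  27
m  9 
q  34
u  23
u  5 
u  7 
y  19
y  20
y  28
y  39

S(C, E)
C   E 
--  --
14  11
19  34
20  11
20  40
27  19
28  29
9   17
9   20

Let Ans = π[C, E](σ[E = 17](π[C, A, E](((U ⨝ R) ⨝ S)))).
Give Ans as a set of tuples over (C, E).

U ⋈ R (natural join on G): {(a, m, 14), (a, m, 27), (a, m, 9), (a, y, 19), (a, y, 20), (a, y, 28), (a, y, 39), (b, u, 23), (b, u, 5), (b, u, 7), (c, y, 19), (c, y, 20), (c, y, 28), (c, y, 39), (k, m, 14), (k, m, 27), (k, m, 9), (k, y, 19), (k, y, 20), (k, y, 28), (k, y, 39), (t, m, 14), (t, m, 27), (t, m, 9), (v, y, 19), (v, y, 20), (v, y, 28), (v, y, 39), (y, u, 23), (y, u, 5), (y, u, 7)}
(U ⨝ R) ⋈ S (natural join on C): {(a, m, 14, 11), (a, m, 27, 19), (a, m, 9, 17), (a, m, 9, 20), (a, y, 19, 34), (a, y, 20, 11), (a, y, 20, 40), (a, y, 28, 29), (c, y, 19, 34), (c, y, 20, 11), (c, y, 20, 40), (c, y, 28, 29), (k, m, 14, 11), (k, m, 27, 19), (k, m, 9, 17), (k, m, 9, 20), (k, y, 19, 34), (k, y, 20, 11), (k, y, 20, 40), (k, y, 28, 29), (t, m, 14, 11), (t, m, 27, 19), (t, m, 9, 17), (t, m, 9, 20), (v, y, 19, 34), (v, y, 20, 11), (v, y, 20, 40), (v, y, 28, 29)}
π_{C, A, E} gives {(14, a, 11), (14, k, 11), (14, t, 11), (19, a, 34), (19, c, 34), (19, k, 34), (19, v, 34), (20, a, 11), (20, a, 40), (20, c, 11), (20, c, 40), (20, k, 11), (20, k, 40), (20, v, 11), (20, v, 40), (27, a, 19), (27, k, 19), (27, t, 19), (28, a, 29), (28, c, 29), (28, k, 29), (28, v, 29), (9, a, 17), (9, a, 20), (9, k, 17), (9, k, 20), (9, t, 17), (9, t, 20)}.
Apply σ_{E = 17}; surviving tuples: {(9, a, 17), (9, k, 17), (9, t, 17)}
π_{C, E} gives {(9, 17)} (2 duplicate(s) eliminated).

{(9, 17)}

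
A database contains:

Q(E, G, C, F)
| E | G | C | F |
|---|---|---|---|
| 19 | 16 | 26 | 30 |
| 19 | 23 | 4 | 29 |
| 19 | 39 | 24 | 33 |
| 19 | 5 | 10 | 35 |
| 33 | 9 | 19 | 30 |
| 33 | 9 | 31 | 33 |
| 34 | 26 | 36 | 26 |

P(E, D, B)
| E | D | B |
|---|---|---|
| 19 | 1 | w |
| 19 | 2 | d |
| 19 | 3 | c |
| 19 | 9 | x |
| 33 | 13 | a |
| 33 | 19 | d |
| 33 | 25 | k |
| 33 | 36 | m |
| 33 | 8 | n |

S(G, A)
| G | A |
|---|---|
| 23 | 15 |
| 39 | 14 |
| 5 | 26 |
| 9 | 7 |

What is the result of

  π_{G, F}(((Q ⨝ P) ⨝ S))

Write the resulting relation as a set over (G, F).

Natural join on E: {(19, 16, 26, 30, 1, w), (19, 16, 26, 30, 2, d), (19, 16, 26, 30, 3, c), (19, 16, 26, 30, 9, x), (19, 23, 4, 29, 1, w), (19, 23, 4, 29, 2, d), (19, 23, 4, 29, 3, c), (19, 23, 4, 29, 9, x), (19, 39, 24, 33, 1, w), (19, 39, 24, 33, 2, d), (19, 39, 24, 33, 3, c), (19, 39, 24, 33, 9, x), (19, 5, 10, 35, 1, w), (19, 5, 10, 35, 2, d), (19, 5, 10, 35, 3, c), (19, 5, 10, 35, 9, x), (33, 9, 19, 30, 13, a), (33, 9, 19, 30, 19, d), (33, 9, 19, 30, 25, k), (33, 9, 19, 30, 36, m), (33, 9, 19, 30, 8, n), (33, 9, 31, 33, 13, a), (33, 9, 31, 33, 19, d), (33, 9, 31, 33, 25, k), (33, 9, 31, 33, 36, m), (33, 9, 31, 33, 8, n)}
Natural join on G: {(19, 23, 4, 29, 1, w, 15), (19, 23, 4, 29, 2, d, 15), (19, 23, 4, 29, 3, c, 15), (19, 23, 4, 29, 9, x, 15), (19, 39, 24, 33, 1, w, 14), (19, 39, 24, 33, 2, d, 14), (19, 39, 24, 33, 3, c, 14), (19, 39, 24, 33, 9, x, 14), (19, 5, 10, 35, 1, w, 26), (19, 5, 10, 35, 2, d, 26), (19, 5, 10, 35, 3, c, 26), (19, 5, 10, 35, 9, x, 26), (33, 9, 19, 30, 13, a, 7), (33, 9, 19, 30, 19, d, 7), (33, 9, 19, 30, 25, k, 7), (33, 9, 19, 30, 36, m, 7), (33, 9, 19, 30, 8, n, 7), (33, 9, 31, 33, 13, a, 7), (33, 9, 31, 33, 19, d, 7), (33, 9, 31, 33, 25, k, 7), (33, 9, 31, 33, 36, m, 7), (33, 9, 31, 33, 8, n, 7)}
Keep only column(s) G, F (17 duplicate(s) eliminated): {(23, 29), (39, 33), (5, 35), (9, 30), (9, 33)}

{(23, 29), (39, 33), (5, 35), (9, 30), (9, 33)}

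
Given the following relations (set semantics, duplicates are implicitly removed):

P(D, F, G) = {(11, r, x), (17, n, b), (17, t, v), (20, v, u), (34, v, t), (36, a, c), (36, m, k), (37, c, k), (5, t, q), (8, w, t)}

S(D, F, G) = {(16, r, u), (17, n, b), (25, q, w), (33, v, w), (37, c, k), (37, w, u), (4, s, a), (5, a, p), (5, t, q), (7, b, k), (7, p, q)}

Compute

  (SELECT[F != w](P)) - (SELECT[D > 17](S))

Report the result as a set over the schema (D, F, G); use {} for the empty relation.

{(11, r, x), (17, n, b), (17, t, v), (20, v, u), (34, v, t), (36, a, c), (36, m, k), (5, t, q)}

Apply σ_{F != w}; surviving tuples: {(11, r, x), (17, n, b), (17, t, v), (20, v, u), (34, v, t), (36, a, c), (36, m, k), (37, c, k), (5, t, q)}
Apply σ_{D > 17}; surviving tuples: {(25, q, w), (33, v, w), (37, c, k), (37, w, u)}
Taking the difference: {(11, r, x), (17, n, b), (17, t, v), (20, v, u), (34, v, t), (36, a, c), (36, m, k), (5, t, q)}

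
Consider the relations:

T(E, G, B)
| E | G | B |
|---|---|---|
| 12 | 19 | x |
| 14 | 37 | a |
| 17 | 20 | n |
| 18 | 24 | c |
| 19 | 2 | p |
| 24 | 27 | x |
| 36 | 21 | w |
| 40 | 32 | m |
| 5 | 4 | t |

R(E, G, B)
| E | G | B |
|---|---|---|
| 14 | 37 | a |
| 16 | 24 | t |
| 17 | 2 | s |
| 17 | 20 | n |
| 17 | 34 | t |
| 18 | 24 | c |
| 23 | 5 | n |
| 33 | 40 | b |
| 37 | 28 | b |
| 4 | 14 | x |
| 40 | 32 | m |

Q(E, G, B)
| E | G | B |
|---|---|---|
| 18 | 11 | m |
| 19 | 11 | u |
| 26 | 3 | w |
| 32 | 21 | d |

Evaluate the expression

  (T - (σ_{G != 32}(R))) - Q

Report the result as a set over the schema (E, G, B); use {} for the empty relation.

{(12, 19, x), (19, 2, p), (24, 27, x), (36, 21, w), (40, 32, m), (5, 4, t)}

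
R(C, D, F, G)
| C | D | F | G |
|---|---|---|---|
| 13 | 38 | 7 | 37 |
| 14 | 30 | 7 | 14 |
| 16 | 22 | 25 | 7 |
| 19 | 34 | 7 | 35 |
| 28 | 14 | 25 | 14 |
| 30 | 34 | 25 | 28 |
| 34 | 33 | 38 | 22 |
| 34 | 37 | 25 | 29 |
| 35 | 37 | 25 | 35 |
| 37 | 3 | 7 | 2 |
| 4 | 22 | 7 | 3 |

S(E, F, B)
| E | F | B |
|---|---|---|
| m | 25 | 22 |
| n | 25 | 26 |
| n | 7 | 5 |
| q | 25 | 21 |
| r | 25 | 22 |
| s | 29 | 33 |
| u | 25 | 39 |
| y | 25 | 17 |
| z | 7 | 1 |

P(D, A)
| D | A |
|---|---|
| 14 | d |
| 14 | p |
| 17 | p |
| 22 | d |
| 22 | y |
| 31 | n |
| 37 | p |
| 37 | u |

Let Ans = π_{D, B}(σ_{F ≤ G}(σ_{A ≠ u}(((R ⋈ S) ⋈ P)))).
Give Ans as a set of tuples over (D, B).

Natural join on F: {(13, 38, 7, 37, n, 5), (13, 38, 7, 37, z, 1), (14, 30, 7, 14, n, 5), (14, 30, 7, 14, z, 1), (16, 22, 25, 7, m, 22), (16, 22, 25, 7, n, 26), (16, 22, 25, 7, q, 21), (16, 22, 25, 7, r, 22), (16, 22, 25, 7, u, 39), (16, 22, 25, 7, y, 17), (19, 34, 7, 35, n, 5), (19, 34, 7, 35, z, 1), (28, 14, 25, 14, m, 22), (28, 14, 25, 14, n, 26), (28, 14, 25, 14, q, 21), (28, 14, 25, 14, r, 22), (28, 14, 25, 14, u, 39), (28, 14, 25, 14, y, 17), (30, 34, 25, 28, m, 22), (30, 34, 25, 28, n, 26), (30, 34, 25, 28, q, 21), (30, 34, 25, 28, r, 22), (30, 34, 25, 28, u, 39), (30, 34, 25, 28, y, 17), (34, 37, 25, 29, m, 22), (34, 37, 25, 29, n, 26), (34, 37, 25, 29, q, 21), (34, 37, 25, 29, r, 22), (34, 37, 25, 29, u, 39), (34, 37, 25, 29, y, 17), (35, 37, 25, 35, m, 22), (35, 37, 25, 35, n, 26), (35, 37, 25, 35, q, 21), (35, 37, 25, 35, r, 22), (35, 37, 25, 35, u, 39), (35, 37, 25, 35, y, 17), (37, 3, 7, 2, n, 5), (37, 3, 7, 2, z, 1), (4, 22, 7, 3, n, 5), (4, 22, 7, 3, z, 1)}
Natural join on D: {(16, 22, 25, 7, m, 22, d), (16, 22, 25, 7, m, 22, y), (16, 22, 25, 7, n, 26, d), (16, 22, 25, 7, n, 26, y), (16, 22, 25, 7, q, 21, d), (16, 22, 25, 7, q, 21, y), (16, 22, 25, 7, r, 22, d), (16, 22, 25, 7, r, 22, y), (16, 22, 25, 7, u, 39, d), (16, 22, 25, 7, u, 39, y), (16, 22, 25, 7, y, 17, d), (16, 22, 25, 7, y, 17, y), (28, 14, 25, 14, m, 22, d), (28, 14, 25, 14, m, 22, p), (28, 14, 25, 14, n, 26, d), (28, 14, 25, 14, n, 26, p), (28, 14, 25, 14, q, 21, d), (28, 14, 25, 14, q, 21, p), (28, 14, 25, 14, r, 22, d), (28, 14, 25, 14, r, 22, p), (28, 14, 25, 14, u, 39, d), (28, 14, 25, 14, u, 39, p), (28, 14, 25, 14, y, 17, d), (28, 14, 25, 14, y, 17, p), (34, 37, 25, 29, m, 22, p), (34, 37, 25, 29, m, 22, u), (34, 37, 25, 29, n, 26, p), (34, 37, 25, 29, n, 26, u), (34, 37, 25, 29, q, 21, p), (34, 37, 25, 29, q, 21, u), (34, 37, 25, 29, r, 22, p), (34, 37, 25, 29, r, 22, u), (34, 37, 25, 29, u, 39, p), (34, 37, 25, 29, u, 39, u), (34, 37, 25, 29, y, 17, p), (34, 37, 25, 29, y, 17, u), (35, 37, 25, 35, m, 22, p), (35, 37, 25, 35, m, 22, u), (35, 37, 25, 35, n, 26, p), (35, 37, 25, 35, n, 26, u), (35, 37, 25, 35, q, 21, p), (35, 37, 25, 35, q, 21, u), (35, 37, 25, 35, r, 22, p), (35, 37, 25, 35, r, 22, u), (35, 37, 25, 35, u, 39, p), (35, 37, 25, 35, u, 39, u), (35, 37, 25, 35, y, 17, p), (35, 37, 25, 35, y, 17, u), (4, 22, 7, 3, n, 5, d), (4, 22, 7, 3, n, 5, y), (4, 22, 7, 3, z, 1, d), (4, 22, 7, 3, z, 1, y)}
Apply σ_{A ≠ u}; surviving tuples: {(16, 22, 25, 7, m, 22, d), (16, 22, 25, 7, m, 22, y), (16, 22, 25, 7, n, 26, d), (16, 22, 25, 7, n, 26, y), (16, 22, 25, 7, q, 21, d), (16, 22, 25, 7, q, 21, y), (16, 22, 25, 7, r, 22, d), (16, 22, 25, 7, r, 22, y), (16, 22, 25, 7, u, 39, d), (16, 22, 25, 7, u, 39, y), (16, 22, 25, 7, y, 17, d), (16, 22, 25, 7, y, 17, y), (28, 14, 25, 14, m, 22, d), (28, 14, 25, 14, m, 22, p), (28, 14, 25, 14, n, 26, d), (28, 14, 25, 14, n, 26, p), (28, 14, 25, 14, q, 21, d), (28, 14, 25, 14, q, 21, p), (28, 14, 25, 14, r, 22, d), (28, 14, 25, 14, r, 22, p), (28, 14, 25, 14, u, 39, d), (28, 14, 25, 14, u, 39, p), (28, 14, 25, 14, y, 17, d), (28, 14, 25, 14, y, 17, p), (34, 37, 25, 29, m, 22, p), (34, 37, 25, 29, n, 26, p), (34, 37, 25, 29, q, 21, p), (34, 37, 25, 29, r, 22, p), (34, 37, 25, 29, u, 39, p), (34, 37, 25, 29, y, 17, p), (35, 37, 25, 35, m, 22, p), (35, 37, 25, 35, n, 26, p), (35, 37, 25, 35, q, 21, p), (35, 37, 25, 35, r, 22, p), (35, 37, 25, 35, u, 39, p), (35, 37, 25, 35, y, 17, p), (4, 22, 7, 3, n, 5, d), (4, 22, 7, 3, n, 5, y), (4, 22, 7, 3, z, 1, d), (4, 22, 7, 3, z, 1, y)}
Apply σ_{F ≤ G}; surviving tuples: {(34, 37, 25, 29, m, 22, p), (34, 37, 25, 29, n, 26, p), (34, 37, 25, 29, q, 21, p), (34, 37, 25, 29, r, 22, p), (34, 37, 25, 29, u, 39, p), (34, 37, 25, 29, y, 17, p), (35, 37, 25, 35, m, 22, p), (35, 37, 25, 35, n, 26, p), (35, 37, 25, 35, q, 21, p), (35, 37, 25, 35, r, 22, p), (35, 37, 25, 35, u, 39, p), (35, 37, 25, 35, y, 17, p)}
Projecting to D, B (7 duplicate(s) eliminated): {(37, 17), (37, 21), (37, 22), (37, 26), (37, 39)}

{(37, 17), (37, 21), (37, 22), (37, 26), (37, 39)}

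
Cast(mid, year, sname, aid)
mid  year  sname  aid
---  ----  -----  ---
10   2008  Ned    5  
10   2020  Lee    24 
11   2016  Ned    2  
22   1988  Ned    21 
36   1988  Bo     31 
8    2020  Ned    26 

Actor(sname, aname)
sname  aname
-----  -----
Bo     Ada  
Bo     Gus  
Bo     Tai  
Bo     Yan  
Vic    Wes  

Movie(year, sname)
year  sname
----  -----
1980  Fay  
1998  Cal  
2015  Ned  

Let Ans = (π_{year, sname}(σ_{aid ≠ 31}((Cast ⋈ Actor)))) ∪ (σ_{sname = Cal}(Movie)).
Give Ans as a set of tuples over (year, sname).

{(1998, Cal)}

Cast ⋈ Actor (natural join on sname): {(36, 1988, Bo, 31, Ada), (36, 1988, Bo, 31, Gus), (36, 1988, Bo, 31, Tai), (36, 1988, Bo, 31, Yan)}
σ[aid ≠ 31]: keep tuples satisfying aid ≠ 31 → {}
Keep only column(s) year, sname: {}
σ[sname = Cal]: keep tuples satisfying sname = Cal → {(1998, Cal)}
Taking the union: {(1998, Cal)}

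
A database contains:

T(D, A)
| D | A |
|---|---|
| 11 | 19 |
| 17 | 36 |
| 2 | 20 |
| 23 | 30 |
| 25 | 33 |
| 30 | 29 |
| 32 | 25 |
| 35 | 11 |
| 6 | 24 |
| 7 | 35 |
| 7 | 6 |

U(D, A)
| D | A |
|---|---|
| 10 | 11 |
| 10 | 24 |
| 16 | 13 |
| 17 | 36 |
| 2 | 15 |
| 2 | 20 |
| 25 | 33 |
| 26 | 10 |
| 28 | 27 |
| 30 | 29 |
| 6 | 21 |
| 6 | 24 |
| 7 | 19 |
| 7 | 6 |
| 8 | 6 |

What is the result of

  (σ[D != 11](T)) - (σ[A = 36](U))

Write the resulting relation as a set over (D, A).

{(2, 20), (23, 30), (25, 33), (30, 29), (32, 25), (35, 11), (6, 24), (7, 35), (7, 6)}

Filtering on D != 11 leaves {(17, 36), (2, 20), (23, 30), (25, 33), (30, 29), (32, 25), (35, 11), (6, 24), (7, 35), (7, 6)}.
Filtering on A = 36 leaves {(17, 36)}.
Set difference of the two operands is {(2, 20), (23, 30), (25, 33), (30, 29), (32, 25), (35, 11), (6, 24), (7, 35), (7, 6)}.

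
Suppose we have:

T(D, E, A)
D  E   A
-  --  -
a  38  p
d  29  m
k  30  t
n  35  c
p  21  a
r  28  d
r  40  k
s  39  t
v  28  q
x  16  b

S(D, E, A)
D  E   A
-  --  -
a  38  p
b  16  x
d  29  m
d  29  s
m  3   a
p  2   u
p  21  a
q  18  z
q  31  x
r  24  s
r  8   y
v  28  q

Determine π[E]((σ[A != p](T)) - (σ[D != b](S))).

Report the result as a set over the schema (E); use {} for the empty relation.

{16, 28, 30, 35, 39, 40}

Selection A != p: {(d, 29, m), (k, 30, t), (n, 35, c), (p, 21, a), (r, 28, d), (r, 40, k), (s, 39, t), (v, 28, q), (x, 16, b)}
Selection D != b: {(a, 38, p), (d, 29, m), (d, 29, s), (m, 3, a), (p, 2, u), (p, 21, a), (q, 18, z), (q, 31, x), (r, 24, s), (r, 8, y), (v, 28, q)}
Difference: {(d, 29, m), (k, 30, t), (n, 35, c), (p, 21, a), (r, 28, d), (r, 40, k), (s, 39, t), (v, 28, q), (x, 16, b)} with {(a, 38, p), (d, 29, m), (d, 29, s), (m, 3, a), (p, 2, u), (p, 21, a), (q, 18, z), (q, 31, x), (r, 24, s), (r, 8, y), (v, 28, q)} → {(k, 30, t), (n, 35, c), (r, 28, d), (r, 40, k), (s, 39, t), (x, 16, b)}
π[E]: project onto (E) → {16, 28, 30, 35, 39, 40}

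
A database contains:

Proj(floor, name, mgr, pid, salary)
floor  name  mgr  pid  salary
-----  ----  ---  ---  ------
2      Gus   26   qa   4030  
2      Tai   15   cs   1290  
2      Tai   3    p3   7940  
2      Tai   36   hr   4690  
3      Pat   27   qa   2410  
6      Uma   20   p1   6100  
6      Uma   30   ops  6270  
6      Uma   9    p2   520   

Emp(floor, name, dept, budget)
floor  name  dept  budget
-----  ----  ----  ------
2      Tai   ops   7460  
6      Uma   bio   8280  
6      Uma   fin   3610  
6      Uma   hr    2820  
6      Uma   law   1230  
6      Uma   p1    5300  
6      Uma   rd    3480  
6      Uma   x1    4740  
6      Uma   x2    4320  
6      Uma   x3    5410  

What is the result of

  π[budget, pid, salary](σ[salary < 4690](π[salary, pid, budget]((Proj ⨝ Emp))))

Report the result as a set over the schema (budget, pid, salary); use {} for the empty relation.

Joining Proj and Emp on floor, name yields {(2, Tai, 15, cs, 1290, ops, 7460), (2, Tai, 3, p3, 7940, ops, 7460), (2, Tai, 36, hr, 4690, ops, 7460), (6, Uma, 20, p1, 6100, bio, 8280), (6, Uma, 20, p1, 6100, fin, 3610), (6, Uma, 20, p1, 6100, hr, 2820), (6, Uma, 20, p1, 6100, law, 1230), (6, Uma, 20, p1, 6100, p1, 5300), (6, Uma, 20, p1, 6100, rd, 3480), (6, Uma, 20, p1, 6100, x1, 4740), (6, Uma, 20, p1, 6100, x2, 4320), (6, Uma, 20, p1, 6100, x3, 5410), (6, Uma, 30, ops, 6270, bio, 8280), (6, Uma, 30, ops, 6270, fin, 3610), (6, Uma, 30, ops, 6270, hr, 2820), (6, Uma, 30, ops, 6270, law, 1230), (6, Uma, 30, ops, 6270, p1, 5300), (6, Uma, 30, ops, 6270, rd, 3480), (6, Uma, 30, ops, 6270, x1, 4740), (6, Uma, 30, ops, 6270, x2, 4320), (6, Uma, 30, ops, 6270, x3, 5410), (6, Uma, 9, p2, 520, bio, 8280), (6, Uma, 9, p2, 520, fin, 3610), (6, Uma, 9, p2, 520, hr, 2820), (6, Uma, 9, p2, 520, law, 1230), (6, Uma, 9, p2, 520, p1, 5300), (6, Uma, 9, p2, 520, rd, 3480), (6, Uma, 9, p2, 520, x1, 4740), (6, Uma, 9, p2, 520, x2, 4320), (6, Uma, 9, p2, 520, x3, 5410)}.
Keep only column(s) salary, pid, budget: {(1290, cs, 7460), (4690, hr, 7460), (520, p2, 1230), (520, p2, 2820), (520, p2, 3480), (520, p2, 3610), (520, p2, 4320), (520, p2, 4740), (520, p2, 5300), (520, p2, 5410), (520, p2, 8280), (6100, p1, 1230), (6100, p1, 2820), (6100, p1, 3480), (6100, p1, 3610), (6100, p1, 4320), (6100, p1, 4740), (6100, p1, 5300), (6100, p1, 5410), (6100, p1, 8280), (6270, ops, 1230), (6270, ops, 2820), (6270, ops, 3480), (6270, ops, 3610), (6270, ops, 4320), (6270, ops, 4740), (6270, ops, 5300), (6270, ops, 5410), (6270, ops, 8280), (7940, p3, 7460)}
Filtering on salary < 4690 leaves {(1290, cs, 7460), (520, p2, 1230), (520, p2, 2820), (520, p2, 3480), (520, p2, 3610), (520, p2, 4320), (520, p2, 4740), (520, p2, 5300), (520, p2, 5410), (520, p2, 8280)}.
Keep only column(s) budget, pid, salary: {(1230, p2, 520), (2820, p2, 520), (3480, p2, 520), (3610, p2, 520), (4320, p2, 520), (4740, p2, 520), (5300, p2, 520), (5410, p2, 520), (7460, cs, 1290), (8280, p2, 520)}

{(1230, p2, 520), (2820, p2, 520), (3480, p2, 520), (3610, p2, 520), (4320, p2, 520), (4740, p2, 520), (5300, p2, 520), (5410, p2, 520), (7460, cs, 1290), (8280, p2, 520)}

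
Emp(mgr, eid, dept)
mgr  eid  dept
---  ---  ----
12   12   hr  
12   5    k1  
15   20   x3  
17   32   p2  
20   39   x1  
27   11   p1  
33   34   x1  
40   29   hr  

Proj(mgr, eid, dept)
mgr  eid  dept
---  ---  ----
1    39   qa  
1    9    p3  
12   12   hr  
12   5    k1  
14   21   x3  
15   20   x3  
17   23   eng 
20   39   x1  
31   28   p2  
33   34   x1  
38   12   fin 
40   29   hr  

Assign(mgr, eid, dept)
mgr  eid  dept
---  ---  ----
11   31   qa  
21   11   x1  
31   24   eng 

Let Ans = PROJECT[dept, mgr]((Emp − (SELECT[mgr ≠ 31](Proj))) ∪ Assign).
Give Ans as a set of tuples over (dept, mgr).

σ[mgr ≠ 31]: keep tuples satisfying mgr ≠ 31 → {(1, 39, qa), (1, 9, p3), (12, 12, hr), (12, 5, k1), (14, 21, x3), (15, 20, x3), (17, 23, eng), (20, 39, x1), (33, 34, x1), (38, 12, fin), (40, 29, hr)}
Set difference of the two operands is {(17, 32, p2), (27, 11, p1)}.
Set union of the two operands is {(11, 31, qa), (17, 32, p2), (21, 11, x1), (27, 11, p1), (31, 24, eng)}.
Projecting to dept, mgr: {(eng, 31), (p1, 27), (p2, 17), (qa, 11), (x1, 21)}

{(eng, 31), (p1, 27), (p2, 17), (qa, 11), (x1, 21)}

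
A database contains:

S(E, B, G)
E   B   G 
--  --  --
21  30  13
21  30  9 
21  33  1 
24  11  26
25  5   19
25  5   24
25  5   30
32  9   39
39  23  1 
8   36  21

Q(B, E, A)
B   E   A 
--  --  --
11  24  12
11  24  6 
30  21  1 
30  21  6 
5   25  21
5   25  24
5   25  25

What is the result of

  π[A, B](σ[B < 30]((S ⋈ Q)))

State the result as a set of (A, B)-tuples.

{(12, 11), (21, 5), (24, 5), (25, 5), (6, 11)}

S ⋈ Q (natural join on E, B): {(21, 30, 13, 1), (21, 30, 13, 6), (21, 30, 9, 1), (21, 30, 9, 6), (24, 11, 26, 12), (24, 11, 26, 6), (25, 5, 19, 21), (25, 5, 19, 24), (25, 5, 19, 25), (25, 5, 24, 21), (25, 5, 24, 24), (25, 5, 24, 25), (25, 5, 30, 21), (25, 5, 30, 24), (25, 5, 30, 25)}
Apply σ_{B < 30}; surviving tuples: {(24, 11, 26, 12), (24, 11, 26, 6), (25, 5, 19, 21), (25, 5, 19, 24), (25, 5, 19, 25), (25, 5, 24, 21), (25, 5, 24, 24), (25, 5, 24, 25), (25, 5, 30, 21), (25, 5, 30, 24), (25, 5, 30, 25)}
Keep only column(s) A, B (6 duplicate(s) eliminated): {(12, 11), (21, 5), (24, 5), (25, 5), (6, 11)}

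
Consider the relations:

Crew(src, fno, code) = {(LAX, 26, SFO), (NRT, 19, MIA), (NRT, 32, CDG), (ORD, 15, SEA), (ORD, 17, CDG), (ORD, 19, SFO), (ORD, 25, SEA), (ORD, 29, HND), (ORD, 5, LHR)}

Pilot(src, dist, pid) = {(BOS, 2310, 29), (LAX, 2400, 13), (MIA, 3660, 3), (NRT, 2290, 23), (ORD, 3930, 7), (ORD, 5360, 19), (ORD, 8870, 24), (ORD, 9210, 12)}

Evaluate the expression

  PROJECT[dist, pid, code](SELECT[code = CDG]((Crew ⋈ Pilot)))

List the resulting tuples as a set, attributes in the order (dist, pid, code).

{(2290, 23, CDG), (3930, 7, CDG), (5360, 19, CDG), (8870, 24, CDG), (9210, 12, CDG)}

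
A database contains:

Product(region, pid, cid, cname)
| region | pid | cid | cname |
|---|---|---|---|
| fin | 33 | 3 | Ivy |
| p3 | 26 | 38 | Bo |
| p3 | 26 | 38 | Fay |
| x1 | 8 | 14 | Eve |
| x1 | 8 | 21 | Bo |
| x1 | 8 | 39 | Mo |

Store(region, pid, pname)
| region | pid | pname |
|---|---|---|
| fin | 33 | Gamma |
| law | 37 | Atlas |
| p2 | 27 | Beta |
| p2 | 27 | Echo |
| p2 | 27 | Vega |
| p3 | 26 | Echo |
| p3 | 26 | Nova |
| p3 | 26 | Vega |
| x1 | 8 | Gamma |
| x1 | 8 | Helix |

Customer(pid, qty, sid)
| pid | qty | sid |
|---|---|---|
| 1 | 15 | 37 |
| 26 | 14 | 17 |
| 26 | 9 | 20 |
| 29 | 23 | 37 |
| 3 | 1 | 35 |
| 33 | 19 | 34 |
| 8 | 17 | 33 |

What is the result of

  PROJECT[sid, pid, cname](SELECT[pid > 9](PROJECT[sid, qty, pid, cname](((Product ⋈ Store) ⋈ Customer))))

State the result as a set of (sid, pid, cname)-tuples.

{(17, 26, Bo), (17, 26, Fay), (20, 26, Bo), (20, 26, Fay), (34, 33, Ivy)}

Natural join on region, pid: {(fin, 33, 3, Ivy, Gamma), (p3, 26, 38, Bo, Echo), (p3, 26, 38, Bo, Nova), (p3, 26, 38, Bo, Vega), (p3, 26, 38, Fay, Echo), (p3, 26, 38, Fay, Nova), (p3, 26, 38, Fay, Vega), (x1, 8, 14, Eve, Gamma), (x1, 8, 14, Eve, Helix), (x1, 8, 21, Bo, Gamma), (x1, 8, 21, Bo, Helix), (x1, 8, 39, Mo, Gamma), (x1, 8, 39, Mo, Helix)}
Natural join on pid: {(fin, 33, 3, Ivy, Gamma, 19, 34), (p3, 26, 38, Bo, Echo, 14, 17), (p3, 26, 38, Bo, Echo, 9, 20), (p3, 26, 38, Bo, Nova, 14, 17), (p3, 26, 38, Bo, Nova, 9, 20), (p3, 26, 38, Bo, Vega, 14, 17), (p3, 26, 38, Bo, Vega, 9, 20), (p3, 26, 38, Fay, Echo, 14, 17), (p3, 26, 38, Fay, Echo, 9, 20), (p3, 26, 38, Fay, Nova, 14, 17), (p3, 26, 38, Fay, Nova, 9, 20), (p3, 26, 38, Fay, Vega, 14, 17), (p3, 26, 38, Fay, Vega, 9, 20), (x1, 8, 14, Eve, Gamma, 17, 33), (x1, 8, 14, Eve, Helix, 17, 33), (x1, 8, 21, Bo, Gamma, 17, 33), (x1, 8, 21, Bo, Helix, 17, 33), (x1, 8, 39, Mo, Gamma, 17, 33), (x1, 8, 39, Mo, Helix, 17, 33)}
Keep only column(s) sid, qty, pid, cname (11 duplicate(s) eliminated): {(17, 14, 26, Bo), (17, 14, 26, Fay), (20, 9, 26, Bo), (20, 9, 26, Fay), (33, 17, 8, Bo), (33, 17, 8, Eve), (33, 17, 8, Mo), (34, 19, 33, Ivy)}
σ[pid > 9]: keep tuples satisfying pid > 9 → {(17, 14, 26, Bo), (17, 14, 26, Fay), (20, 9, 26, Bo), (20, 9, 26, Fay), (34, 19, 33, Ivy)}
Keep only column(s) sid, pid, cname: {(17, 26, Bo), (17, 26, Fay), (20, 26, Bo), (20, 26, Fay), (34, 33, Ivy)}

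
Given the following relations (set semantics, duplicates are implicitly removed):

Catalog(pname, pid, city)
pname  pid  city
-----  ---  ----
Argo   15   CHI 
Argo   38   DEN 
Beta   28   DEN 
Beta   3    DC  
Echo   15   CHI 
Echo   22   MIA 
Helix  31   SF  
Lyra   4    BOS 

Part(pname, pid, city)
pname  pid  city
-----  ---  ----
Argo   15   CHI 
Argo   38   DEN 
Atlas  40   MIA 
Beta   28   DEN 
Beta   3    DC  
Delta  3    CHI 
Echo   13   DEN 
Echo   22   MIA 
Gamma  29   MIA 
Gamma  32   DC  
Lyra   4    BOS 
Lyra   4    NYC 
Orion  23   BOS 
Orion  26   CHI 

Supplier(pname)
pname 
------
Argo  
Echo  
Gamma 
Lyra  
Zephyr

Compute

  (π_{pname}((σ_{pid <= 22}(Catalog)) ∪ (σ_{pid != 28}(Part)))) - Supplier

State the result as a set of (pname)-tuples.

Selection pid <= 22: {(Argo, 15, CHI), (Beta, 3, DC), (Echo, 15, CHI), (Echo, 22, MIA), (Lyra, 4, BOS)}
Selection pid != 28: {(Argo, 15, CHI), (Argo, 38, DEN), (Atlas, 40, MIA), (Beta, 3, DC), (Delta, 3, CHI), (Echo, 13, DEN), (Echo, 22, MIA), (Gamma, 29, MIA), (Gamma, 32, DC), (Lyra, 4, BOS), (Lyra, 4, NYC), (Orion, 23, BOS), (Orion, 26, CHI)}
Taking the union: {(Argo, 15, CHI), (Argo, 38, DEN), (Atlas, 40, MIA), (Beta, 3, DC), (Delta, 3, CHI), (Echo, 13, DEN), (Echo, 15, CHI), (Echo, 22, MIA), (Gamma, 29, MIA), (Gamma, 32, DC), (Lyra, 4, BOS), (Lyra, 4, NYC), (Orion, 23, BOS), (Orion, 26, CHI)}
Projecting to pname (6 duplicate(s) eliminated): {Argo, Atlas, Beta, Delta, Echo, Gamma, Lyra, Orion}
Taking the difference: {Atlas, Beta, Delta, Orion}

{Atlas, Beta, Delta, Orion}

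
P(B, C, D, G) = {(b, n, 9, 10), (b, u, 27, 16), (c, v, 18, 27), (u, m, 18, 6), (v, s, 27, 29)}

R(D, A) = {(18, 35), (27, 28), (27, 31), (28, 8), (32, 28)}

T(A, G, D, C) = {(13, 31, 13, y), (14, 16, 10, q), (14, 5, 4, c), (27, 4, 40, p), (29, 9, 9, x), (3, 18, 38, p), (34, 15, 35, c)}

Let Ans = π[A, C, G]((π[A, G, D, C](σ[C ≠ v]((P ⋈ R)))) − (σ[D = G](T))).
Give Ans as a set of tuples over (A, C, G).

Natural join on D: {(b, u, 27, 16, 28), (b, u, 27, 16, 31), (c, v, 18, 27, 35), (u, m, 18, 6, 35), (v, s, 27, 29, 28), (v, s, 27, 29, 31)}
σ[C ≠ v]: keep tuples satisfying C ≠ v → {(b, u, 27, 16, 28), (b, u, 27, 16, 31), (u, m, 18, 6, 35), (v, s, 27, 29, 28), (v, s, 27, 29, 31)}
π[A, G, D, C]: project onto (A, G, D, C) → {(28, 16, 27, u), (28, 29, 27, s), (31, 16, 27, u), (31, 29, 27, s), (35, 6, 18, m)}
σ[D = G]: keep tuples satisfying D = G → {(29, 9, 9, x)}
Difference: {(28, 16, 27, u), (28, 29, 27, s), (31, 16, 27, u), (31, 29, 27, s), (35, 6, 18, m)} with {(29, 9, 9, x)} → {(28, 16, 27, u), (28, 29, 27, s), (31, 16, 27, u), (31, 29, 27, s), (35, 6, 18, m)}
π[A, C, G]: project onto (A, C, G) → {(28, s, 29), (28, u, 16), (31, s, 29), (31, u, 16), (35, m, 6)}

{(28, s, 29), (28, u, 16), (31, s, 29), (31, u, 16), (35, m, 6)}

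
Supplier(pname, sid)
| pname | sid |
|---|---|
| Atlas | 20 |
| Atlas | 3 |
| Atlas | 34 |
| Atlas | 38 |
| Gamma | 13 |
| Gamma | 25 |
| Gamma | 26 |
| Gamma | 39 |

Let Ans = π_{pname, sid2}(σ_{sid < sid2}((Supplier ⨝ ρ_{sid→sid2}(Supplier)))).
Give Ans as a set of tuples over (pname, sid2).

{(Atlas, 20), (Atlas, 34), (Atlas, 38), (Gamma, 25), (Gamma, 26), (Gamma, 39)}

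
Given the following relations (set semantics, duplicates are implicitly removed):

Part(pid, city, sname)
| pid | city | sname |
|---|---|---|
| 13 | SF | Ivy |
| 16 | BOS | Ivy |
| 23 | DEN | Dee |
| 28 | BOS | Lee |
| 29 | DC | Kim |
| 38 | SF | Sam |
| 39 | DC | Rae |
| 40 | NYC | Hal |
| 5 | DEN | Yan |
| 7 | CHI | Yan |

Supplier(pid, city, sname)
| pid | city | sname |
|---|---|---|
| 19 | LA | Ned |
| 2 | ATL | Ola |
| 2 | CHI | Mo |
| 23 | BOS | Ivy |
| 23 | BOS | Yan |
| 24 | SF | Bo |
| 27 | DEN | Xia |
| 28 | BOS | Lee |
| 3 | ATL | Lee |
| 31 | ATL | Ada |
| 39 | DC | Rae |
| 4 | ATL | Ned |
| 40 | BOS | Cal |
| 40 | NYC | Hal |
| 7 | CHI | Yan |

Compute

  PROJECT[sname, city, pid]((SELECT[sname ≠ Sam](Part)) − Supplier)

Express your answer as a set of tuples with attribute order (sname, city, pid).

Selection sname ≠ Sam: {(13, SF, Ivy), (16, BOS, Ivy), (23, DEN, Dee), (28, BOS, Lee), (29, DC, Kim), (39, DC, Rae), (40, NYC, Hal), (5, DEN, Yan), (7, CHI, Yan)}
Taking the difference: {(13, SF, Ivy), (16, BOS, Ivy), (23, DEN, Dee), (29, DC, Kim), (5, DEN, Yan)}
Projecting to sname, city, pid: {(Dee, DEN, 23), (Ivy, BOS, 16), (Ivy, SF, 13), (Kim, DC, 29), (Yan, DEN, 5)}

{(Dee, DEN, 23), (Ivy, BOS, 16), (Ivy, SF, 13), (Kim, DC, 29), (Yan, DEN, 5)}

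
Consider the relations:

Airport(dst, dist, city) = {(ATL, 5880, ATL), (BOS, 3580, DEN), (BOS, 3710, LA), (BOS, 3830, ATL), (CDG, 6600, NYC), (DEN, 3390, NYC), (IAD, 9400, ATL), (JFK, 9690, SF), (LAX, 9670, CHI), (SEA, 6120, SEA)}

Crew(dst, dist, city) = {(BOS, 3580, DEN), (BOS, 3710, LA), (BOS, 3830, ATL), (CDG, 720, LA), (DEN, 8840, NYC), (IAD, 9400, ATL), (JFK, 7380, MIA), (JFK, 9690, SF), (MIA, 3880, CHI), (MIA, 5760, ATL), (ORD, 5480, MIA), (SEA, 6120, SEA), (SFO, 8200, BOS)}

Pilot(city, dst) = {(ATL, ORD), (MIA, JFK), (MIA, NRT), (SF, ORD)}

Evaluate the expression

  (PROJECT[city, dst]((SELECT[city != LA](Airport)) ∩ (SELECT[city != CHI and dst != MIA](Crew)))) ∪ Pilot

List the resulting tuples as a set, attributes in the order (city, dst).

Selection city != LA: {(ATL, 5880, ATL), (BOS, 3580, DEN), (BOS, 3830, ATL), (CDG, 6600, NYC), (DEN, 3390, NYC), (IAD, 9400, ATL), (JFK, 9690, SF), (LAX, 9670, CHI), (SEA, 6120, SEA)}
Selection city != CHI and dst != MIA: {(BOS, 3580, DEN), (BOS, 3710, LA), (BOS, 3830, ATL), (CDG, 720, LA), (DEN, 8840, NYC), (IAD, 9400, ATL), (JFK, 7380, MIA), (JFK, 9690, SF), (ORD, 5480, MIA), (SEA, 6120, SEA), (SFO, 8200, BOS)}
Intersection: {(ATL, 5880, ATL), (BOS, 3580, DEN), (BOS, 3830, ATL), (CDG, 6600, NYC), (DEN, 3390, NYC), (IAD, 9400, ATL), (JFK, 9690, SF), (LAX, 9670, CHI), (SEA, 6120, SEA)} with {(BOS, 3580, DEN), (BOS, 3710, LA), (BOS, 3830, ATL), (CDG, 720, LA), (DEN, 8840, NYC), (IAD, 9400, ATL), (JFK, 7380, MIA), (JFK, 9690, SF), (ORD, 5480, MIA), (SEA, 6120, SEA), (SFO, 8200, BOS)} → {(BOS, 3580, DEN), (BOS, 3830, ATL), (IAD, 9400, ATL), (JFK, 9690, SF), (SEA, 6120, SEA)}
π[city, dst]: project onto (city, dst) → {(ATL, BOS), (ATL, IAD), (DEN, BOS), (SEA, SEA), (SF, JFK)}
Union: {(ATL, BOS), (ATL, IAD), (DEN, BOS), (SEA, SEA), (SF, JFK)} with {(ATL, ORD), (MIA, JFK), (MIA, NRT), (SF, ORD)} → {(ATL, BOS), (ATL, IAD), (ATL, ORD), (DEN, BOS), (MIA, JFK), (MIA, NRT), (SEA, SEA), (SF, JFK), (SF, ORD)}

{(ATL, BOS), (ATL, IAD), (ATL, ORD), (DEN, BOS), (MIA, JFK), (MIA, NRT), (SEA, SEA), (SF, JFK), (SF, ORD)}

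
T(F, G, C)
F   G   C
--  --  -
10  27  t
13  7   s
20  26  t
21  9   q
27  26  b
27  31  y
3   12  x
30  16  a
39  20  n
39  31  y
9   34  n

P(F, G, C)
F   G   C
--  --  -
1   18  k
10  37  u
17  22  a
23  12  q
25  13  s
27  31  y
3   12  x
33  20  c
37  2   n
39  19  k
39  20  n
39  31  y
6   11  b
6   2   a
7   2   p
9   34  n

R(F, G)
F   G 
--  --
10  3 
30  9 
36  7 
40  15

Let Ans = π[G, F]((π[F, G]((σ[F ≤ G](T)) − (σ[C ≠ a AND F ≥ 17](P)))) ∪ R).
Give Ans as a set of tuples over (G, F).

σ[F ≤ G]: keep tuples satisfying F ≤ G → {(10, 27, t), (20, 26, t), (27, 31, y), (3, 12, x), (9, 34, n)}
σ[C ≠ a AND F ≥ 17]: keep tuples satisfying C ≠ a AND F ≥ 17 → {(23, 12, q), (25, 13, s), (27, 31, y), (33, 20, c), (37, 2, n), (39, 19, k), (39, 20, n), (39, 31, y)}
Set difference of the two operands is {(10, 27, t), (20, 26, t), (3, 12, x), (9, 34, n)}.
Keep only column(s) F, G: {(10, 27), (20, 26), (3, 12), (9, 34)}
Set union of the two operands is {(10, 27), (10, 3), (20, 26), (3, 12), (30, 9), (36, 7), (40, 15), (9, 34)}.
Keep only column(s) G, F: {(12, 3), (15, 40), (26, 20), (27, 10), (3, 10), (34, 9), (7, 36), (9, 30)}

{(12, 3), (15, 40), (26, 20), (27, 10), (3, 10), (34, 9), (7, 36), (9, 30)}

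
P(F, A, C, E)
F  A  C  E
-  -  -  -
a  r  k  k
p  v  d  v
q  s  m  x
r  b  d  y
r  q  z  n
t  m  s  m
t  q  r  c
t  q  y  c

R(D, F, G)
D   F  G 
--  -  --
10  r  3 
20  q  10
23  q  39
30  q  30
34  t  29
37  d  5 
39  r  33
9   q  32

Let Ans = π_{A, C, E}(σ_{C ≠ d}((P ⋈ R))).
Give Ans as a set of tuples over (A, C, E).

{(m, s, m), (q, r, c), (q, y, c), (q, z, n), (s, m, x)}

Joining P and R on F yields {(q, s, m, x, 20, 10), (q, s, m, x, 23, 39), (q, s, m, x, 30, 30), (q, s, m, x, 9, 32), (r, b, d, y, 10, 3), (r, b, d, y, 39, 33), (r, q, z, n, 10, 3), (r, q, z, n, 39, 33), (t, m, s, m, 34, 29), (t, q, r, c, 34, 29), (t, q, y, c, 34, 29)}.
Filtering on C ≠ d leaves {(q, s, m, x, 20, 10), (q, s, m, x, 23, 39), (q, s, m, x, 30, 30), (q, s, m, x, 9, 32), (r, q, z, n, 10, 3), (r, q, z, n, 39, 33), (t, m, s, m, 34, 29), (t, q, r, c, 34, 29), (t, q, y, c, 34, 29)}.
Keep only column(s) A, C, E (4 duplicate(s) eliminated): {(m, s, m), (q, r, c), (q, y, c), (q, z, n), (s, m, x)}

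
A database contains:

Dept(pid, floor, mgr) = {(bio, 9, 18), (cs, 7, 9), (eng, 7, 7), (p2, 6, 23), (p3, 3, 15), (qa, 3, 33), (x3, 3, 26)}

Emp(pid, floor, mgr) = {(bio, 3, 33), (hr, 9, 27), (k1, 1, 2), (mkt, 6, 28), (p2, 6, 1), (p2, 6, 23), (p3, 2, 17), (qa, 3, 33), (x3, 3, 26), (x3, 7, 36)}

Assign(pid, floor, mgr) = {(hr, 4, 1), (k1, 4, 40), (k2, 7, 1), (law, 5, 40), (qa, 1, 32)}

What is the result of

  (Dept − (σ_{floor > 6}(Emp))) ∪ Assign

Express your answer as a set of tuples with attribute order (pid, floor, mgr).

Selection floor > 6: {(hr, 9, 27), (x3, 7, 36)}
Set difference of the two operands is {(bio, 9, 18), (cs, 7, 9), (eng, 7, 7), (p2, 6, 23), (p3, 3, 15), (qa, 3, 33), (x3, 3, 26)}.
Set union of the two operands is {(bio, 9, 18), (cs, 7, 9), (eng, 7, 7), (hr, 4, 1), (k1, 4, 40), (k2, 7, 1), (law, 5, 40), (p2, 6, 23), (p3, 3, 15), (qa, 1, 32), (qa, 3, 33), (x3, 3, 26)}.

{(bio, 9, 18), (cs, 7, 9), (eng, 7, 7), (hr, 4, 1), (k1, 4, 40), (k2, 7, 1), (law, 5, 40), (p2, 6, 23), (p3, 3, 15), (qa, 1, 32), (qa, 3, 33), (x3, 3, 26)}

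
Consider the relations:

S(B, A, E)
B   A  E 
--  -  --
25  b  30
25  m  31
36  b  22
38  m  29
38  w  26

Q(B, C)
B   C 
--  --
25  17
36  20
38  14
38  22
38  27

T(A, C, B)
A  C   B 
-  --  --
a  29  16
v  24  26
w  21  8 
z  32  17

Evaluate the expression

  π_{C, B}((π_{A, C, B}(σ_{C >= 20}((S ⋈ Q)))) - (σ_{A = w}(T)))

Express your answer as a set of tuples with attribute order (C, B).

Natural join on B: {(25, b, 30, 17), (25, m, 31, 17), (36, b, 22, 20), (38, m, 29, 14), (38, m, 29, 22), (38, m, 29, 27), (38, w, 26, 14), (38, w, 26, 22), (38, w, 26, 27)}
Apply σ_{C >= 20}; surviving tuples: {(36, b, 22, 20), (38, m, 29, 22), (38, m, 29, 27), (38, w, 26, 22), (38, w, 26, 27)}
Projecting to A, C, B: {(b, 20, 36), (m, 22, 38), (m, 27, 38), (w, 22, 38), (w, 27, 38)}
Apply σ_{A = w}; surviving tuples: {(w, 21, 8)}
Set difference of the two operands is {(b, 20, 36), (m, 22, 38), (m, 27, 38), (w, 22, 38), (w, 27, 38)}.
Projecting to C, B (2 duplicate(s) eliminated): {(20, 36), (22, 38), (27, 38)}

{(20, 36), (22, 38), (27, 38)}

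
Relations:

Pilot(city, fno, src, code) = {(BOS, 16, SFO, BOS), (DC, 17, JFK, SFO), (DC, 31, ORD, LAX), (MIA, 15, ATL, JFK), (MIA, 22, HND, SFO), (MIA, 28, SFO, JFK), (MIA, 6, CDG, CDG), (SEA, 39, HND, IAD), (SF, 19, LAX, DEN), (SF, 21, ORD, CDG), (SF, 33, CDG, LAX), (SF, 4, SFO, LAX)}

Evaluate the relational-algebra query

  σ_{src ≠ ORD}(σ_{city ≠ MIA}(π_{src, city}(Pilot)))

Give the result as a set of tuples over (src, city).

{(CDG, SF), (HND, SEA), (JFK, DC), (LAX, SF), (SFO, BOS), (SFO, SF)}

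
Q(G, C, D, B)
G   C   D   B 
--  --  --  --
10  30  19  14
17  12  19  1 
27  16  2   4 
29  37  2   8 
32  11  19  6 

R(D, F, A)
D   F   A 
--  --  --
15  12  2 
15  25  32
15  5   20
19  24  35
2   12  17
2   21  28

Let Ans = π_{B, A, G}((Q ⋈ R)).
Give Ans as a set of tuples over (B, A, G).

Natural join on D: {(10, 30, 19, 14, 24, 35), (17, 12, 19, 1, 24, 35), (27, 16, 2, 4, 12, 17), (27, 16, 2, 4, 21, 28), (29, 37, 2, 8, 12, 17), (29, 37, 2, 8, 21, 28), (32, 11, 19, 6, 24, 35)}
π_{B, A, G} gives {(1, 35, 17), (14, 35, 10), (4, 17, 27), (4, 28, 27), (6, 35, 32), (8, 17, 29), (8, 28, 29)}.

{(1, 35, 17), (14, 35, 10), (4, 17, 27), (4, 28, 27), (6, 35, 32), (8, 17, 29), (8, 28, 29)}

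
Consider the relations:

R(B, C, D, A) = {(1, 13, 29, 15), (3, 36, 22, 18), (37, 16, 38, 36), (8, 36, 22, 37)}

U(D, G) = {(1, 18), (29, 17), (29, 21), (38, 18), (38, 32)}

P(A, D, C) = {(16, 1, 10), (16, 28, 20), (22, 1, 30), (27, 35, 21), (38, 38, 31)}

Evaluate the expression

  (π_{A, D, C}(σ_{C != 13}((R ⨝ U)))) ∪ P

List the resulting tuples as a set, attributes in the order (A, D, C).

{(16, 1, 10), (16, 28, 20), (22, 1, 30), (27, 35, 21), (36, 38, 16), (38, 38, 31)}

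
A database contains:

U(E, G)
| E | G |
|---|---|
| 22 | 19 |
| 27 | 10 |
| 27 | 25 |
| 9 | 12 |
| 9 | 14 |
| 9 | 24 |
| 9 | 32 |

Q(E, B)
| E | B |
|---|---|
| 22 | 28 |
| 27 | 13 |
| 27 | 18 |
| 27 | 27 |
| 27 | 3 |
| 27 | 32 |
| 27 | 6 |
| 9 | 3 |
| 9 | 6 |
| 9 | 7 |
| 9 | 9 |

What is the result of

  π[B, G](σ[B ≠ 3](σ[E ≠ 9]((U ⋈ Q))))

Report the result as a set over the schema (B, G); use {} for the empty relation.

{(13, 10), (13, 25), (18, 10), (18, 25), (27, 10), (27, 25), (28, 19), (32, 10), (32, 25), (6, 10), (6, 25)}

Natural join on E: {(22, 19, 28), (27, 10, 13), (27, 10, 18), (27, 10, 27), (27, 10, 3), (27, 10, 32), (27, 10, 6), (27, 25, 13), (27, 25, 18), (27, 25, 27), (27, 25, 3), (27, 25, 32), (27, 25, 6), (9, 12, 3), (9, 12, 6), (9, 12, 7), (9, 12, 9), (9, 14, 3), (9, 14, 6), (9, 14, 7), (9, 14, 9), (9, 24, 3), (9, 24, 6), (9, 24, 7), (9, 24, 9), (9, 32, 3), (9, 32, 6), (9, 32, 7), (9, 32, 9)}
Filtering on E ≠ 9 leaves {(22, 19, 28), (27, 10, 13), (27, 10, 18), (27, 10, 27), (27, 10, 3), (27, 10, 32), (27, 10, 6), (27, 25, 13), (27, 25, 18), (27, 25, 27), (27, 25, 3), (27, 25, 32), (27, 25, 6)}.
Filtering on B ≠ 3 leaves {(22, 19, 28), (27, 10, 13), (27, 10, 18), (27, 10, 27), (27, 10, 32), (27, 10, 6), (27, 25, 13), (27, 25, 18), (27, 25, 27), (27, 25, 32), (27, 25, 6)}.
π[B, G]: project onto (B, G) → {(13, 10), (13, 25), (18, 10), (18, 25), (27, 10), (27, 25), (28, 19), (32, 10), (32, 25), (6, 10), (6, 25)}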